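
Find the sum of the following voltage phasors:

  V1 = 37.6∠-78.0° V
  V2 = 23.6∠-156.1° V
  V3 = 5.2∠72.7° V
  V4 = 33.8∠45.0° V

Step 1 — Convert each phasor to rectangular form:
  V1 = 37.6·(cos(-78.0°) + j·sin(-78.0°)) = 7.817 - j36.78 V
  V2 = 23.6·(cos(-156.1°) + j·sin(-156.1°)) = -21.58 - j9.561 V
  V3 = 5.2·(cos(72.7°) + j·sin(72.7°)) = 1.546 + j4.965 V
  V4 = 33.8·(cos(45.0°) + j·sin(45.0°)) = 23.9 + j23.9 V
Step 2 — Sum components: V_total = 11.69 - j17.47 V.
Step 3 — Convert to polar: |V_total| = 21.02 V, ∠V_total = -56.2°.

V_total = 21.02∠-56.2° V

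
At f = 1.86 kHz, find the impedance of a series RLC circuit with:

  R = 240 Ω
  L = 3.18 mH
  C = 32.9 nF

Step 1 — Angular frequency: ω = 2π·f = 2π·1860 = 1.169e+04 rad/s.
Step 2 — Component impedances:
  R: Z = R = 240 Ω
  L: Z = jωL = j·1.169e+04·0.00318 = 0 + j37.16 Ω
  C: Z = 1/(jωC) = -j/(ω·C) = 0 - j2601 Ω
Step 3 — Series combination: Z_total = R + L + C = 240 - j2564 Ω = 2575∠-84.7° Ω.

Z = 240 - j2564 Ω = 2575∠-84.7° Ω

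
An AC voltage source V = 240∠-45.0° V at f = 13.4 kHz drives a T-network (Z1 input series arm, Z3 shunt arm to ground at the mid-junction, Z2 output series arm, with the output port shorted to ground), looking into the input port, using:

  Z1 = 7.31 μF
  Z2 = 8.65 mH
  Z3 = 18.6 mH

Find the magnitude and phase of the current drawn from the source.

Step 1 — Angular frequency: ω = 2π·f = 2π·1.34e+04 = 8.419e+04 rad/s.
Step 2 — Component impedances:
  Z1: Z = 1/(jωC) = -j/(ω·C) = 0 - j1.625 Ω
  Z2: Z = jωL = j·8.419e+04·0.00865 = 0 + j728.3 Ω
  Z3: Z = jωL = j·8.419e+04·0.0186 = 0 + j1566 Ω
Step 3 — With the output port shorted to ground, the output series arm Z2 runs from the junction to ground; the shunt arm Z3 also runs from the junction to ground. They appear in parallel: Z3 || Z2 = 0 + j497.1 Ω.
Step 4 — Series with input arm Z1: Z_in = Z1 + (Z3 || Z2) = 0 + j495.5 Ω = 495.5∠90.0° Ω.
Step 5 — Source phasor: V = 240∠-45.0° V = 169.7 - j169.7 V.
Step 6 — Ohm's law: I = V / Z_total = (169.7 - j169.7) / (0 + j495.5) = -0.3425 - j0.3425 A.
Step 7 — Convert to polar: |I| = 0.4844 A, ∠I = -135.0°.

I = 0.4844∠-135.0° A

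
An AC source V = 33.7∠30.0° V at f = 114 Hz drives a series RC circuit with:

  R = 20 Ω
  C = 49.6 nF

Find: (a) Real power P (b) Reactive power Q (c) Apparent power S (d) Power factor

Step 1 — Angular frequency: ω = 2π·f = 2π·114 = 716.3 rad/s.
Step 2 — Component impedances:
  R: Z = R = 20 Ω
  C: Z = 1/(jωC) = -j/(ω·C) = 0 - j2.815e+04 Ω
Step 3 — Series combination: Z_total = R + C = 20 - j2.815e+04 Ω = 2.815e+04∠-90.0° Ω.
Step 4 — Source phasor: V = 33.7∠30.0° V = 29.19 + j16.85 V.
Step 5 — Current: I = V / Z = -0.0005979 + j0.001037 A = 0.001197∠120.0° A.
Step 6 — Complex power: S = V·I* = 2.867e-05 - j0.04035 VA.
Step 7 — Real power: P = Re(S) = 2.867e-05 W.
Step 8 — Reactive power: Q = Im(S) = -0.04035 VAR.
Step 9 — Apparent power: |S| = 0.04035 VA.
Step 10 — Power factor: PF = P/|S| = 0.0007106 (leading).

(a) P = 2.867e-05 W  (b) Q = -0.04035 VAR  (c) S = 0.04035 VA  (d) PF = 0.0007106 (leading)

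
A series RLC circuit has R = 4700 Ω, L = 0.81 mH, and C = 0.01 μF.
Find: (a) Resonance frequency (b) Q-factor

Step 1 — Resonance condition Im(Z)=0 gives ω₀ = 1/√(LC).
Step 2 — ω₀ = 1/√(0.00081·1e-08) = 3.514e+05 rad/s.
Step 3 — f₀ = ω₀/(2π) = 5.592e+04 Hz.
Step 4 — Series Q: Q = ω₀L/R = 3.514e+05·0.00081/4700 = 0.06055.

(a) f₀ = 5.592e+04 Hz  (b) Q = 0.06055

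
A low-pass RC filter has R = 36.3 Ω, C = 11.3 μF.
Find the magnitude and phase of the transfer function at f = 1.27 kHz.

Step 1 — Angular frequency: ω = 2π·1270 = 7980 rad/s.
Step 2 — Transfer function: H(jω) = 1/(1 + jωRC).
Step 3 — Denominator: 1 + jωRC = 1 + j·7980·36.3·1.13e-05 = 1 + j3.273.
Step 4 — H = 0.08537 - j0.2794.
Step 5 — Magnitude: |H| = 0.2922 (-10.7 dB); phase: φ = -73.0°.

|H| = 0.2922 (-10.7 dB), φ = -73.0°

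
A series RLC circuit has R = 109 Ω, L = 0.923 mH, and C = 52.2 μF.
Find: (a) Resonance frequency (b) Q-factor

Step 1 — Resonance condition Im(Z)=0 gives ω₀ = 1/√(LC).
Step 2 — ω₀ = 1/√(0.000923·5.22e-05) = 4556 rad/s.
Step 3 — f₀ = ω₀/(2π) = 725.1 Hz.
Step 4 — Series Q: Q = ω₀L/R = 4556·0.000923/109 = 0.03858.

(a) f₀ = 725.1 Hz  (b) Q = 0.03858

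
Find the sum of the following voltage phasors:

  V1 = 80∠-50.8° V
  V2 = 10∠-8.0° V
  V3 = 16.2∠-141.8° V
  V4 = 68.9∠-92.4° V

Step 1 — Convert each phasor to rectangular form:
  V1 = 80·(cos(-50.8°) + j·sin(-50.8°)) = 50.56 - j62 V
  V2 = 10·(cos(-8.0°) + j·sin(-8.0°)) = 9.903 - j1.392 V
  V3 = 16.2·(cos(-141.8°) + j·sin(-141.8°)) = -12.73 - j10.02 V
  V4 = 68.9·(cos(-92.4°) + j·sin(-92.4°)) = -2.885 - j68.84 V
Step 2 — Sum components: V_total = 44.85 - j142.2 V.
Step 3 — Convert to polar: |V_total| = 149.1 V, ∠V_total = -72.5°.

V_total = 149.1∠-72.5° V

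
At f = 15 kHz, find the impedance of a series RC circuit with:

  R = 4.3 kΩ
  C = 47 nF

Step 1 — Angular frequency: ω = 2π·f = 2π·1.5e+04 = 9.425e+04 rad/s.
Step 2 — Component impedances:
  R: Z = R = 4300 Ω
  C: Z = 1/(jωC) = -j/(ω·C) = 0 - j225.8 Ω
Step 3 — Series combination: Z_total = R + C = 4300 - j225.8 Ω = 4306∠-3.0° Ω.

Z = 4300 - j225.8 Ω = 4306∠-3.0° Ω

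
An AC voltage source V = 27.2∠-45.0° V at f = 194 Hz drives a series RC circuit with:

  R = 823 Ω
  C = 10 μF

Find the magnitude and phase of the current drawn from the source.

Step 1 — Angular frequency: ω = 2π·f = 2π·194 = 1219 rad/s.
Step 2 — Component impedances:
  R: Z = R = 823 Ω
  C: Z = 1/(jωC) = -j/(ω·C) = 0 - j82.04 Ω
Step 3 — Series combination: Z_total = R + C = 823 - j82.04 Ω = 827.1∠-5.7° Ω.
Step 4 — Source phasor: V = 27.2∠-45.0° V = 19.23 - j19.23 V.
Step 5 — Ohm's law: I = V / Z_total = (19.23 - j19.23) / (823 - j82.04) = 0.02545 - j0.02083 A.
Step 6 — Convert to polar: |I| = 0.03289 A, ∠I = -39.3°.

I = 0.03289∠-39.3° A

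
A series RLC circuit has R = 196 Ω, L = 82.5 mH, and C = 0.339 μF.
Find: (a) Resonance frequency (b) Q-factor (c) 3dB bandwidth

Step 1 — Resonance: ω₀ = 1/√(LC) = 1/√(0.0825·3.39e-07) = 5980 rad/s.
Step 2 — f₀ = ω₀/(2π) = 951.7 Hz.
Step 3 — Series Q: Q = ω₀L/R = 5980·0.0825/196 = 2.517.
Step 4 — Bandwidth: Δω = ω₀/Q = 2376 rad/s; BW = Δω/(2π) = 378.1 Hz.

(a) f₀ = 951.7 Hz  (b) Q = 2.517  (c) BW = 378.1 Hz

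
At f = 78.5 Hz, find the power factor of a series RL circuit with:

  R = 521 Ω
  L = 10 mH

Step 1 — Angular frequency: ω = 2π·f = 2π·78.5 = 493.2 rad/s.
Step 2 — Component impedances:
  R: Z = R = 521 Ω
  L: Z = jωL = j·493.2·0.01 = 0 + j4.932 Ω
Step 3 — Series combination: Z_total = R + L = 521 + j4.932 Ω = 521∠0.5° Ω.
Step 4 — Power factor: PF = cos(φ) = Re(Z)/|Z| = 521/521 = 1.
Step 5 — Type: Im(Z) = 4.932 ⇒ lagging (phase φ = 0.5°).

PF = 1 (lagging, φ = 0.5°)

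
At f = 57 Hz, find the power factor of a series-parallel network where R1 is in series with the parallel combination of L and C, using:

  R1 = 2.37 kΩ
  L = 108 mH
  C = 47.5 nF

Step 1 — Angular frequency: ω = 2π·f = 2π·57 = 358.1 rad/s.
Step 2 — Component impedances:
  R1: Z = R = 2370 Ω
  L: Z = jωL = j·358.1·0.108 = 0 + j38.68 Ω
  C: Z = 1/(jωC) = -j/(ω·C) = 0 - j5.878e+04 Ω
Step 3 — Parallel branch: L || C = 1/(1/L + 1/C) = 0 + j38.7 Ω.
Step 4 — Series with R1: Z_total = R1 + (L || C) = 2370 + j38.7 Ω = 2370∠0.9° Ω.
Step 5 — Power factor: PF = cos(φ) = Re(Z)/|Z| = 2370/2370.3 = 0.9999.
Step 6 — Type: Im(Z) = 38.7 ⇒ lagging (phase φ = 0.9°).

PF = 0.9999 (lagging, φ = 0.9°)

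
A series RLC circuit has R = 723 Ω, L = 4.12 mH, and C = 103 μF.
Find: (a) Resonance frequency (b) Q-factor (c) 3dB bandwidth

Step 1 — Resonance condition Im(Z)=0 gives ω₀ = 1/√(LC).
Step 2 — ω₀ = 1/√(0.00412·0.000103) = 1535 rad/s.
Step 3 — f₀ = ω₀/(2π) = 244.3 Hz.
Step 4 — Series Q: Q = ω₀L/R = 1535·0.00412/723 = 0.008748.
Step 5 — 3dB bandwidth: Δω = ω₀/Q = 1.755e+05 rad/s; BW = Δω/(2π) = 2.793e+04 Hz.

(a) f₀ = 244.3 Hz  (b) Q = 0.008748  (c) BW = 2.793e+04 Hz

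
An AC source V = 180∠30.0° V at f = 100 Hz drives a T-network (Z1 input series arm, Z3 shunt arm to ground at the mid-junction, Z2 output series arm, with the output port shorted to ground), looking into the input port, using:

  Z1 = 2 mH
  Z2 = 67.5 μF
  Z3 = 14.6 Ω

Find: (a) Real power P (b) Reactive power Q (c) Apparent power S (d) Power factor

Step 1 — Angular frequency: ω = 2π·f = 2π·100 = 628.3 rad/s.
Step 2 — Component impedances:
  Z1: Z = jωL = j·628.3·0.002 = 0 + j1.257 Ω
  Z2: Z = 1/(jωC) = -j/(ω·C) = 0 - j23.58 Ω
  Z3: Z = R = 14.6 Ω
Step 3 — With the output port shorted to ground, the output series arm Z2 runs from the junction to ground; the shunt arm Z3 also runs from the junction to ground. They appear in parallel: Z3 || Z2 = 10.55 - j6.535 Ω.
Step 4 — Series with input arm Z1: Z_in = Z1 + (Z3 || Z2) = 10.55 - j5.278 Ω = 11.8∠-26.6° Ω.
Step 5 — Source phasor: V = 180∠30.0° V = 155.9 + j90 V.
Step 6 — Current: I = V / Z = 8.404 + j12.73 A = 15.25∠56.6° A.
Step 7 — Complex power: S = V·I* = 2456 - j1228 VA.
Step 8 — Real power: P = Re(S) = 2456 W.
Step 9 — Reactive power: Q = Im(S) = -1228 VAR.
Step 10 — Apparent power: |S| = 2746 VA.
Step 11 — Power factor: PF = P/|S| = 0.8944 (leading).

(a) P = 2456 W  (b) Q = -1228 VAR  (c) S = 2746 VA  (d) PF = 0.8944 (leading)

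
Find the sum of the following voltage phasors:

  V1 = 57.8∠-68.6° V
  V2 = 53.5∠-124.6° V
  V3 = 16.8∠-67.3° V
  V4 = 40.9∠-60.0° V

Step 1 — Convert each phasor to rectangular form:
  V1 = 57.8·(cos(-68.6°) + j·sin(-68.6°)) = 21.09 - j53.82 V
  V2 = 53.5·(cos(-124.6°) + j·sin(-124.6°)) = -30.38 - j44.04 V
  V3 = 16.8·(cos(-67.3°) + j·sin(-67.3°)) = 6.483 - j15.5 V
  V4 = 40.9·(cos(-60.0°) + j·sin(-60.0°)) = 20.45 - j35.42 V
Step 2 — Sum components: V_total = 17.64 - j148.8 V.
Step 3 — Convert to polar: |V_total| = 149.8 V, ∠V_total = -83.2°.

V_total = 149.8∠-83.2° V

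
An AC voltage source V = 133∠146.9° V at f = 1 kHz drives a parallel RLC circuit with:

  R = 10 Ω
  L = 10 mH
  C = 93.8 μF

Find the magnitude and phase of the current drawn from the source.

Step 1 — Angular frequency: ω = 2π·f = 2π·1000 = 6283 rad/s.
Step 2 — Component impedances:
  R: Z = R = 10 Ω
  L: Z = jωL = j·6283·0.01 = 0 + j62.83 Ω
  C: Z = 1/(jωC) = -j/(ω·C) = 0 - j1.697 Ω
Step 3 — Parallel combination: 1/Z_total = 1/R + 1/L + 1/C; Z_total = 0.2951 - j1.692 Ω = 1.718∠-80.1° Ω.
Step 4 — Source phasor: V = 133∠146.9° V = -111.4 + j72.63 V.
Step 5 — Ohm's law: I = V / Z_total = (-111.4 + j72.63) / (0.2951 - j1.692) = -52.79 - j56.63 A.
Step 6 — Convert to polar: |I| = 77.42 A, ∠I = -133.0°.

I = 77.42∠-133.0° A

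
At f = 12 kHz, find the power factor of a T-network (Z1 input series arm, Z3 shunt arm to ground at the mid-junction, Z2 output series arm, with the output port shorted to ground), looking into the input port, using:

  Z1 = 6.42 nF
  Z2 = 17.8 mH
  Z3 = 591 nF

Step 1 — Angular frequency: ω = 2π·f = 2π·1.2e+04 = 7.54e+04 rad/s.
Step 2 — Component impedances:
  Z1: Z = 1/(jωC) = -j/(ω·C) = 0 - j2066 Ω
  Z2: Z = jωL = j·7.54e+04·0.0178 = 0 + j1342 Ω
  Z3: Z = 1/(jωC) = -j/(ω·C) = 0 - j22.44 Ω
Step 3 — With the output port shorted to ground, the output series arm Z2 runs from the junction to ground; the shunt arm Z3 also runs from the junction to ground. They appear in parallel: Z3 || Z2 = 0 - j22.82 Ω.
Step 4 — Series with input arm Z1: Z_in = Z1 + (Z3 || Z2) = 0 - j2089 Ω = 2089∠-90.0° Ω.
Step 5 — Power factor: PF = cos(φ) = Re(Z)/|Z| = 0/2089 = 0.
Step 6 — Type: Im(Z) = -2089 ⇒ leading (phase φ = -90.0°).

PF = 0 (leading, φ = -90.0°)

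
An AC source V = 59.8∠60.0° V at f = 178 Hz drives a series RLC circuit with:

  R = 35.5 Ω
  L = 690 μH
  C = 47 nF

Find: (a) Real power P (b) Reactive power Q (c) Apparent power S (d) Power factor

Step 1 — Angular frequency: ω = 2π·f = 2π·178 = 1118 rad/s.
Step 2 — Component impedances:
  R: Z = R = 35.5 Ω
  L: Z = jωL = j·1118·0.00069 = 0 + j0.7717 Ω
  C: Z = 1/(jωC) = -j/(ω·C) = 0 - j1.902e+04 Ω
Step 3 — Series combination: Z_total = R + L + C = 35.5 - j1.902e+04 Ω = 1.902e+04∠-89.9° Ω.
Step 4 — Source phasor: V = 59.8∠60.0° V = 29.9 + j51.79 V.
Step 5 — Current: I = V / Z = -0.002719 + j0.001577 A = 0.003144∠149.9° A.
Step 6 — Complex power: S = V·I* = 0.0003508 - j0.188 VA.
Step 7 — Real power: P = Re(S) = 0.0003508 W.
Step 8 — Reactive power: Q = Im(S) = -0.188 VAR.
Step 9 — Apparent power: |S| = 0.188 VA.
Step 10 — Power factor: PF = P/|S| = 0.001866 (leading).

(a) P = 0.0003508 W  (b) Q = -0.188 VAR  (c) S = 0.188 VA  (d) PF = 0.001866 (leading)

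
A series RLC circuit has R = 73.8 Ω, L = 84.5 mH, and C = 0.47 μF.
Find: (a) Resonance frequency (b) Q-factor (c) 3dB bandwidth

Step 1 — Resonance condition Im(Z)=0 gives ω₀ = 1/√(LC).
Step 2 — ω₀ = 1/√(0.0845·4.7e-07) = 5018 rad/s.
Step 3 — f₀ = ω₀/(2π) = 798.6 Hz.
Step 4 — Series Q: Q = ω₀L/R = 5018·0.0845/73.8 = 5.745.
Step 5 — 3dB bandwidth: Δω = ω₀/Q = 873.4 rad/s; BW = Δω/(2π) = 139 Hz.

(a) f₀ = 798.6 Hz  (b) Q = 5.745  (c) BW = 139 Hz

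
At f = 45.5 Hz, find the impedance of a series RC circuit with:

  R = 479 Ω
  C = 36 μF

Step 1 — Angular frequency: ω = 2π·f = 2π·45.5 = 285.9 rad/s.
Step 2 — Component impedances:
  R: Z = R = 479 Ω
  C: Z = 1/(jωC) = -j/(ω·C) = 0 - j97.16 Ω
Step 3 — Series combination: Z_total = R + C = 479 - j97.16 Ω = 488.8∠-11.5° Ω.

Z = 479 - j97.16 Ω = 488.8∠-11.5° Ω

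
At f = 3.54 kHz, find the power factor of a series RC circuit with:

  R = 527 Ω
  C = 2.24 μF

Step 1 — Angular frequency: ω = 2π·f = 2π·3540 = 2.224e+04 rad/s.
Step 2 — Component impedances:
  R: Z = R = 527 Ω
  C: Z = 1/(jωC) = -j/(ω·C) = 0 - j20.07 Ω
Step 3 — Series combination: Z_total = R + C = 527 - j20.07 Ω = 527.4∠-2.2° Ω.
Step 4 — Power factor: PF = cos(φ) = Re(Z)/|Z| = 527/527.38 = 0.9993.
Step 5 — Type: Im(Z) = -20.07 ⇒ leading (phase φ = -2.2°).

PF = 0.9993 (leading, φ = -2.2°)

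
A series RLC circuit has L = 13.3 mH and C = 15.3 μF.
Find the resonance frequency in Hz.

Step 1 — Resonance condition Im(Z)=0 gives ω₀ = 1/√(LC).
Step 2 — ω₀ = 1/√(0.0133·1.53e-05) = 2217 rad/s.
Step 3 — f₀ = ω₀/(2π) = 352.8 Hz.

f₀ = 352.8 Hz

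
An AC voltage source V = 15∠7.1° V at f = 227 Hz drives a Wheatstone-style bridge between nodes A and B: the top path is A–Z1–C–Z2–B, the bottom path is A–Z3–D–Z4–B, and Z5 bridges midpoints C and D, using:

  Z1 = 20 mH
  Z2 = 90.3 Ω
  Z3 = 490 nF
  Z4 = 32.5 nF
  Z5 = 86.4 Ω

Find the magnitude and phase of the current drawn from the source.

Step 1 — Angular frequency: ω = 2π·f = 2π·227 = 1426 rad/s.
Step 2 — Component impedances:
  Z1: Z = jωL = j·1426·0.02 = 0 + j28.53 Ω
  Z2: Z = R = 90.3 Ω
  Z3: Z = 1/(jωC) = -j/(ω·C) = 0 - j1431 Ω
  Z4: Z = 1/(jωC) = -j/(ω·C) = 0 - j2.157e+04 Ω
  Z5: Z = R = 86.4 Ω
Step 3 — Bridge requires nodal analysis (the Z5 bridge couples midpoints C and D, so the two paths cannot be reduced to a simple series/parallel combination). Setting node B to ground and injecting 1 A at node A, the 3-node admittance system at A, C, D solves to V_A = Z_AB = 90.33 + j28.74 Ω = 94.8∠17.6° Ω.
Step 4 — Source phasor: V = 15∠7.1° V = 14.88 + j1.854 V.
Step 5 — Ohm's law: I = V / Z_total = (14.88 + j1.854) / (90.33 + j28.74) = 0.1556 - j0.02897 A.
Step 6 — Convert to polar: |I| = 0.1582 A, ∠I = -10.5°.

I = 0.1582∠-10.5° A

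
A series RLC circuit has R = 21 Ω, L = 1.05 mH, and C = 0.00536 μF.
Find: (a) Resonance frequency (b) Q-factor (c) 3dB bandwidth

Step 1 — Resonance: ω₀ = 1/√(LC) = 1/√(0.00105·5.36e-09) = 4.215e+05 rad/s.
Step 2 — f₀ = ω₀/(2π) = 6.709e+04 Hz.
Step 3 — Series Q: Q = ω₀L/R = 4.215e+05·0.00105/21 = 21.08.
Step 4 — Bandwidth: Δω = ω₀/Q = 2e+04 rad/s; BW = Δω/(2π) = 3183 Hz.

(a) f₀ = 6.709e+04 Hz  (b) Q = 21.08  (c) BW = 3183 Hz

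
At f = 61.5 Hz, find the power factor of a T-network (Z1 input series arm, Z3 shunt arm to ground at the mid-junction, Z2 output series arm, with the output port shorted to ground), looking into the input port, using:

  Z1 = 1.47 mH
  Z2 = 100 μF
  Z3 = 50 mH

Step 1 — Angular frequency: ω = 2π·f = 2π·61.5 = 386.4 rad/s.
Step 2 — Component impedances:
  Z1: Z = jωL = j·386.4·0.00147 = 0 + j0.568 Ω
  Z2: Z = 1/(jωC) = -j/(ω·C) = 0 - j25.88 Ω
  Z3: Z = jωL = j·386.4·0.05 = 0 + j19.32 Ω
Step 3 — With the output port shorted to ground, the output series arm Z2 runs from the junction to ground; the shunt arm Z3 also runs from the junction to ground. They appear in parallel: Z3 || Z2 = 0 + j76.24 Ω.
Step 4 — Series with input arm Z1: Z_in = Z1 + (Z3 || Z2) = 0 + j76.81 Ω = 76.81∠90.0° Ω.
Step 5 — Power factor: PF = cos(φ) = Re(Z)/|Z| = 0/76.81 = 0.
Step 6 — Type: Im(Z) = 76.81 ⇒ lagging (phase φ = 90.0°).

PF = 0 (lagging, φ = 90.0°)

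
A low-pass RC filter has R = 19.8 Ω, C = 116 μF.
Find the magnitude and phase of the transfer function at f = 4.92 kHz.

Step 1 — Angular frequency: ω = 2π·4920 = 3.091e+04 rad/s.
Step 2 — Transfer function: H(jω) = 1/(1 + jωRC).
Step 3 — Denominator: 1 + jωRC = 1 + j·3.091e+04·19.8·0.000116 = 1 + j71.
Step 4 — H = 0.0001983 - j0.01408.
Step 5 — Magnitude: |H| = 0.01408 (-37.0 dB); phase: φ = -89.2°.

|H| = 0.01408 (-37.0 dB), φ = -89.2°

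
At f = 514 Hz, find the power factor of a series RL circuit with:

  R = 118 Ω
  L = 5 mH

Step 1 — Angular frequency: ω = 2π·f = 2π·514 = 3230 rad/s.
Step 2 — Component impedances:
  R: Z = R = 118 Ω
  L: Z = jωL = j·3230·0.005 = 0 + j16.15 Ω
Step 3 — Series combination: Z_total = R + L = 118 + j16.15 Ω = 119.1∠7.8° Ω.
Step 4 — Power factor: PF = cos(φ) = Re(Z)/|Z| = 118/119.1 = 0.9908.
Step 5 — Type: Im(Z) = 16.15 ⇒ lagging (phase φ = 7.8°).

PF = 0.9908 (lagging, φ = 7.8°)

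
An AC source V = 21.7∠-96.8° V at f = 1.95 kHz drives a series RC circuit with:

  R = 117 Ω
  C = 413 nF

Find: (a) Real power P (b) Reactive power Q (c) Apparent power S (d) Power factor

Step 1 — Angular frequency: ω = 2π·f = 2π·1950 = 1.225e+04 rad/s.
Step 2 — Component impedances:
  R: Z = R = 117 Ω
  C: Z = 1/(jωC) = -j/(ω·C) = 0 - j197.6 Ω
Step 3 — Series combination: Z_total = R + C = 117 - j197.6 Ω = 229.7∠-59.4° Ω.
Step 4 — Source phasor: V = 21.7∠-96.8° V = -2.569 - j21.55 V.
Step 5 — Current: I = V / Z = 0.07504 - j0.05743 A = 0.09449∠-37.4° A.
Step 6 — Complex power: S = V·I* = 1.045 - j1.764 VA.
Step 7 — Real power: P = Re(S) = 1.045 W.
Step 8 — Reactive power: Q = Im(S) = -1.764 VAR.
Step 9 — Apparent power: |S| = 2.05 VA.
Step 10 — Power factor: PF = P/|S| = 0.5094 (leading).

(a) P = 1.045 W  (b) Q = -1.764 VAR  (c) S = 2.05 VA  (d) PF = 0.5094 (leading)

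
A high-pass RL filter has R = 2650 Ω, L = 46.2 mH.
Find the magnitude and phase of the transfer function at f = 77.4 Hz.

Step 1 — Angular frequency: ω = 2π·77.4 = 486.3 rad/s.
Step 2 — Transfer function: H(jω) = jωL/(R + jωL).
Step 3 — Numerator jωL = j·22.47; denominator R + jωL = 2650 + j22.47.
Step 4 — H = 7.188e-05 + j0.008478.
Step 5 — Magnitude: |H| = 0.008478 (-41.4 dB); phase: φ = 89.5°.

|H| = 0.008478 (-41.4 dB), φ = 89.5°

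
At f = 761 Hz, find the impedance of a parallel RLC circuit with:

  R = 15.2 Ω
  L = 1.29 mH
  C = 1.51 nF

Step 1 — Angular frequency: ω = 2π·f = 2π·761 = 4782 rad/s.
Step 2 — Component impedances:
  R: Z = R = 15.2 Ω
  L: Z = jωL = j·4782·0.00129 = 0 + j6.168 Ω
  C: Z = 1/(jωC) = -j/(ω·C) = 0 - j1.385e+05 Ω
Step 3 — Parallel combination: 1/Z_total = 1/R + 1/L + 1/C; Z_total = 2.149 + j5.296 Ω = 5.716∠67.9° Ω.

Z = 2.149 + j5.296 Ω = 5.716∠67.9° Ω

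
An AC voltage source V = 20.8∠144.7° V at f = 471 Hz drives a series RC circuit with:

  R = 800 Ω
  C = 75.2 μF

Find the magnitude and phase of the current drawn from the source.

Step 1 — Angular frequency: ω = 2π·f = 2π·471 = 2959 rad/s.
Step 2 — Component impedances:
  R: Z = R = 800 Ω
  C: Z = 1/(jωC) = -j/(ω·C) = 0 - j4.493 Ω
Step 3 — Series combination: Z_total = R + C = 800 - j4.493 Ω = 800∠-0.3° Ω.
Step 4 — Source phasor: V = 20.8∠144.7° V = -16.98 + j12.02 V.
Step 5 — Ohm's law: I = V / Z_total = (-16.98 + j12.02) / (800 - j4.493) = -0.0213 + j0.0149 A.
Step 6 — Convert to polar: |I| = 0.026 A, ∠I = 145.0°.

I = 0.026∠145.0° A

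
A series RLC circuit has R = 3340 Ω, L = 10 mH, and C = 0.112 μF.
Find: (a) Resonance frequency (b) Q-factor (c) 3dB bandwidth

Step 1 — Resonance: ω₀ = 1/√(LC) = 1/√(0.01·1.12e-07) = 2.988e+04 rad/s.
Step 2 — f₀ = ω₀/(2π) = 4756 Hz.
Step 3 — Series Q: Q = ω₀L/R = 2.988e+04·0.01/3340 = 0.08946.
Step 4 — Bandwidth: Δω = ω₀/Q = 3.34e+05 rad/s; BW = Δω/(2π) = 5.316e+04 Hz.

(a) f₀ = 4756 Hz  (b) Q = 0.08946  (c) BW = 5.316e+04 Hz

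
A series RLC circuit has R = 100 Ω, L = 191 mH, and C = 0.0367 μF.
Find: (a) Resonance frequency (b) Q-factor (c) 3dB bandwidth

Step 1 — Resonance condition Im(Z)=0 gives ω₀ = 1/√(LC).
Step 2 — ω₀ = 1/√(0.191·3.67e-08) = 1.194e+04 rad/s.
Step 3 — f₀ = ω₀/(2π) = 1901 Hz.
Step 4 — Series Q: Q = ω₀L/R = 1.194e+04·0.191/100 = 22.81.
Step 5 — 3dB bandwidth: Δω = ω₀/Q = 523.6 rad/s; BW = Δω/(2π) = 83.33 Hz.

(a) f₀ = 1901 Hz  (b) Q = 22.81  (c) BW = 83.33 Hz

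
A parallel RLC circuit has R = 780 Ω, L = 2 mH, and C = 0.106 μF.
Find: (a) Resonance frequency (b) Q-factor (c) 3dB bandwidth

Step 1 — Resonance: ω₀ = 1/√(LC) = 1/√(0.002·1.06e-07) = 6.868e+04 rad/s.
Step 2 — f₀ = ω₀/(2π) = 1.093e+04 Hz.
Step 3 — Parallel Q: Q = R/(ω₀L) = 780/(6.868e+04·0.002) = 5.678.
Step 4 — Bandwidth: Δω = ω₀/Q = 1.209e+04 rad/s; BW = Δω/(2π) = 1925 Hz.

(a) f₀ = 1.093e+04 Hz  (b) Q = 5.678  (c) BW = 1925 Hz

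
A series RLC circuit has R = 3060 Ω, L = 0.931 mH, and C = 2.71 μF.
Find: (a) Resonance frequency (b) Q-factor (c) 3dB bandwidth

Step 1 — Resonance: ω₀ = 1/√(LC) = 1/√(0.000931·2.71e-06) = 1.991e+04 rad/s.
Step 2 — f₀ = ω₀/(2π) = 3169 Hz.
Step 3 — Series Q: Q = ω₀L/R = 1.991e+04·0.000931/3060 = 0.006057.
Step 4 — Bandwidth: Δω = ω₀/Q = 3.287e+06 rad/s; BW = Δω/(2π) = 5.231e+05 Hz.

(a) f₀ = 3169 Hz  (b) Q = 0.006057  (c) BW = 5.231e+05 Hz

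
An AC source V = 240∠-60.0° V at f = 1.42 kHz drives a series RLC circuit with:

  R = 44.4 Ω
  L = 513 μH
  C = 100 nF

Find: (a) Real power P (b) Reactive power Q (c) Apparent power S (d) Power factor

Step 1 — Angular frequency: ω = 2π·f = 2π·1420 = 8922 rad/s.
Step 2 — Component impedances:
  R: Z = R = 44.4 Ω
  L: Z = jωL = j·8922·0.000513 = 0 + j4.577 Ω
  C: Z = 1/(jωC) = -j/(ω·C) = 0 - j1121 Ω
Step 3 — Series combination: Z_total = R + L + C = 44.4 - j1116 Ω = 1117∠-87.7° Ω.
Step 4 — Source phasor: V = 240∠-60.0° V = 120 - j207.8 V.
Step 5 — Current: I = V / Z = 0.1902 + j0.09994 A = 0.2148∠27.7° A.
Step 6 — Complex power: S = V·I* = 2.049 - j51.52 VA.
Step 7 — Real power: P = Re(S) = 2.049 W.
Step 8 — Reactive power: Q = Im(S) = -51.52 VAR.
Step 9 — Apparent power: |S| = 51.56 VA.
Step 10 — Power factor: PF = P/|S| = 0.03975 (leading).

(a) P = 2.049 W  (b) Q = -51.52 VAR  (c) S = 51.56 VA  (d) PF = 0.03975 (leading)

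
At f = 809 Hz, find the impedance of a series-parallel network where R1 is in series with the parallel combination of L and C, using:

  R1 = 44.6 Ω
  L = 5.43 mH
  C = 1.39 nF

Step 1 — Angular frequency: ω = 2π·f = 2π·809 = 5083 rad/s.
Step 2 — Component impedances:
  R1: Z = R = 44.6 Ω
  L: Z = jωL = j·5083·0.00543 = 0 + j27.6 Ω
  C: Z = 1/(jωC) = -j/(ω·C) = 0 - j1.415e+05 Ω
Step 3 — Parallel branch: L || C = 1/(1/L + 1/C) = 0 + j27.61 Ω.
Step 4 — Series with R1: Z_total = R1 + (L || C) = 44.6 + j27.61 Ω = 52.45∠31.8° Ω.

Z = 44.6 + j27.61 Ω = 52.45∠31.8° Ω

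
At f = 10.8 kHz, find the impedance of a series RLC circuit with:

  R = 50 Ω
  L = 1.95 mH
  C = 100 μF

Step 1 — Angular frequency: ω = 2π·f = 2π·1.08e+04 = 6.786e+04 rad/s.
Step 2 — Component impedances:
  R: Z = R = 50 Ω
  L: Z = jωL = j·6.786e+04·0.00195 = 0 + j132.3 Ω
  C: Z = 1/(jωC) = -j/(ω·C) = 0 - j0.1474 Ω
Step 3 — Series combination: Z_total = R + L + C = 50 + j132.2 Ω = 141.3∠69.3° Ω.

Z = 50 + j132.2 Ω = 141.3∠69.3° Ω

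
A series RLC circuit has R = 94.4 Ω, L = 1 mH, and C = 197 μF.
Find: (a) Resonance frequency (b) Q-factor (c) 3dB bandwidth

Step 1 — Resonance: ω₀ = 1/√(LC) = 1/√(0.001·0.000197) = 2253 rad/s.
Step 2 — f₀ = ω₀/(2π) = 358.6 Hz.
Step 3 — Series Q: Q = ω₀L/R = 2253·0.001/94.4 = 0.02387.
Step 4 — Bandwidth: Δω = ω₀/Q = 9.44e+04 rad/s; BW = Δω/(2π) = 1.502e+04 Hz.

(a) f₀ = 358.6 Hz  (b) Q = 0.02387  (c) BW = 1.502e+04 Hz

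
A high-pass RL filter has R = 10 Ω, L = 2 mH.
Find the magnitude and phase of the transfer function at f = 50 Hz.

Step 1 — Angular frequency: ω = 2π·50 = 314.2 rad/s.
Step 2 — Transfer function: H(jω) = jωL/(R + jωL).
Step 3 — Numerator jωL = j·0.6283; denominator R + jωL = 10 + j0.6283.
Step 4 — H = 0.003932 + j0.06258.
Step 5 — Magnitude: |H| = 0.06271 (-24.1 dB); phase: φ = 86.4°.

|H| = 0.06271 (-24.1 dB), φ = 86.4°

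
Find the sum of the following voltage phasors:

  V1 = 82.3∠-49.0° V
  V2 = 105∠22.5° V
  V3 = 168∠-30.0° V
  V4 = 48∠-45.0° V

Step 1 — Convert each phasor to rectangular form:
  V1 = 82.3·(cos(-49.0°) + j·sin(-49.0°)) = 53.99 - j62.11 V
  V2 = 105·(cos(22.5°) + j·sin(22.5°)) = 97.01 + j40.18 V
  V3 = 168·(cos(-30.0°) + j·sin(-30.0°)) = 145.5 - j84 V
  V4 = 48·(cos(-45.0°) + j·sin(-45.0°)) = 33.94 - j33.94 V
Step 2 — Sum components: V_total = 330.4 - j139.9 V.
Step 3 — Convert to polar: |V_total| = 358.8 V, ∠V_total = -22.9°.

V_total = 358.8∠-22.9° V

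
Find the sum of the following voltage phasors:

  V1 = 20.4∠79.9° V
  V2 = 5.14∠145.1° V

Step 1 — Convert each phasor to rectangular form:
  V1 = 20.4·(cos(79.9°) + j·sin(79.9°)) = 3.577 + j20.08 V
  V2 = 5.14·(cos(145.1°) + j·sin(145.1°)) = -4.216 + j2.941 V
Step 2 — Sum components: V_total = -0.6381 + j23.02 V.
Step 3 — Convert to polar: |V_total| = 23.03 V, ∠V_total = 91.6°.

V_total = 23.03∠91.6° V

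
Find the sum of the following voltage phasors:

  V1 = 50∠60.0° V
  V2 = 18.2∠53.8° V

Step 1 — Convert each phasor to rectangular form:
  V1 = 50·(cos(60.0°) + j·sin(60.0°)) = 25 + j43.3 V
  V2 = 18.2·(cos(53.8°) + j·sin(53.8°)) = 10.75 + j14.69 V
Step 2 — Sum components: V_total = 35.75 + j57.99 V.
Step 3 — Convert to polar: |V_total| = 68.12 V, ∠V_total = 58.3°.

V_total = 68.12∠58.3° V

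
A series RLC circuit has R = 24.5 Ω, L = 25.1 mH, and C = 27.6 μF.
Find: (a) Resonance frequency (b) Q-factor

Step 1 — Resonance condition Im(Z)=0 gives ω₀ = 1/√(LC).
Step 2 — ω₀ = 1/√(0.0251·2.76e-05) = 1201 rad/s.
Step 3 — f₀ = ω₀/(2π) = 191.2 Hz.
Step 4 — Series Q: Q = ω₀L/R = 1201·0.0251/24.5 = 1.231.

(a) f₀ = 191.2 Hz  (b) Q = 1.231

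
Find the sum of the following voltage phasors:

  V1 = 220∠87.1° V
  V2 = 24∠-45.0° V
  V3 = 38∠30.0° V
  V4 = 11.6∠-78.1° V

Step 1 — Convert each phasor to rectangular form:
  V1 = 220·(cos(87.1°) + j·sin(87.1°)) = 11.13 + j219.7 V
  V2 = 24·(cos(-45.0°) + j·sin(-45.0°)) = 16.97 - j16.97 V
  V3 = 38·(cos(30.0°) + j·sin(30.0°)) = 32.91 + j19 V
  V4 = 11.6·(cos(-78.1°) + j·sin(-78.1°)) = 2.392 - j11.35 V
Step 2 — Sum components: V_total = 63.4 + j210.4 V.
Step 3 — Convert to polar: |V_total| = 219.7 V, ∠V_total = 73.2°.

V_total = 219.7∠73.2° V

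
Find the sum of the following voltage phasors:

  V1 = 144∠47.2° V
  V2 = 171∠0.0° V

Step 1 — Convert each phasor to rectangular form:
  V1 = 144·(cos(47.2°) + j·sin(47.2°)) = 97.84 + j105.7 V
  V2 = 171·(cos(0.0°) + j·sin(0.0°)) = 171 V
Step 2 — Sum components: V_total = 268.8 + j105.7 V.
Step 3 — Convert to polar: |V_total| = 288.9 V, ∠V_total = 21.5°.

V_total = 288.9∠21.5° V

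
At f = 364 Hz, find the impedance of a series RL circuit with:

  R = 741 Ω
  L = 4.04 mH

Step 1 — Angular frequency: ω = 2π·f = 2π·364 = 2287 rad/s.
Step 2 — Component impedances:
  R: Z = R = 741 Ω
  L: Z = jωL = j·2287·0.00404 = 0 + j9.24 Ω
Step 3 — Series combination: Z_total = R + L = 741 + j9.24 Ω = 741.1∠0.7° Ω.

Z = 741 + j9.24 Ω = 741.1∠0.7° Ω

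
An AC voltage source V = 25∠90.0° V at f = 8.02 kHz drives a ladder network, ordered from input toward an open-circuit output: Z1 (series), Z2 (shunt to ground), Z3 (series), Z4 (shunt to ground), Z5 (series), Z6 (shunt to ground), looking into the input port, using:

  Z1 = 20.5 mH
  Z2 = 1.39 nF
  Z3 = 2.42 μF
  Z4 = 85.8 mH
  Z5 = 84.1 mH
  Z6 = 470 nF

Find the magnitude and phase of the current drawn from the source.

Step 1 — Angular frequency: ω = 2π·f = 2π·8020 = 5.039e+04 rad/s.
Step 2 — Component impedances:
  Z1: Z = jωL = j·5.039e+04·0.0205 = 0 + j1033 Ω
  Z2: Z = 1/(jωC) = -j/(ω·C) = 0 - j1.428e+04 Ω
  Z3: Z = 1/(jωC) = -j/(ω·C) = 0 - j8.2 Ω
  Z4: Z = jωL = j·5.039e+04·0.0858 = 0 + j4324 Ω
  Z5: Z = jωL = j·5.039e+04·0.0841 = 0 + j4238 Ω
  Z6: Z = 1/(jωC) = -j/(ω·C) = 0 - j42.22 Ω
Step 3 — Ladder network (open output): work backward from the far end, alternating series and parallel combinations. Z_in = 0 + j3524 Ω = 3524∠90.0° Ω.
Step 4 — Source phasor: V = 25∠90.0° V = 0 + j25 V.
Step 5 — Ohm's law: I = V / Z_total = (0 + j25) / (0 + j3524) = 0.007094 A.
Step 6 — Convert to polar: |I| = 0.007094 A, ∠I = -0.0°.

I = 0.007094∠-0.0° A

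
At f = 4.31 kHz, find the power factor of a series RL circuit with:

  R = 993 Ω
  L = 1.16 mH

Step 1 — Angular frequency: ω = 2π·f = 2π·4310 = 2.708e+04 rad/s.
Step 2 — Component impedances:
  R: Z = R = 993 Ω
  L: Z = jωL = j·2.708e+04·0.00116 = 0 + j31.41 Ω
Step 3 — Series combination: Z_total = R + L = 993 + j31.41 Ω = 993.5∠1.8° Ω.
Step 4 — Power factor: PF = cos(φ) = Re(Z)/|Z| = 993/993.5 = 0.9995.
Step 5 — Type: Im(Z) = 31.41 ⇒ lagging (phase φ = 1.8°).

PF = 0.9995 (lagging, φ = 1.8°)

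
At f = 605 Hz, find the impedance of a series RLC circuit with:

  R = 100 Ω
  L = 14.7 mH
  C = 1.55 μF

Step 1 — Angular frequency: ω = 2π·f = 2π·605 = 3801 rad/s.
Step 2 — Component impedances:
  R: Z = R = 100 Ω
  L: Z = jωL = j·3801·0.0147 = 0 + j55.88 Ω
  C: Z = 1/(jωC) = -j/(ω·C) = 0 - j169.7 Ω
Step 3 — Series combination: Z_total = R + L + C = 100 - j113.8 Ω = 151.5∠-48.7° Ω.

Z = 100 - j113.8 Ω = 151.5∠-48.7° Ω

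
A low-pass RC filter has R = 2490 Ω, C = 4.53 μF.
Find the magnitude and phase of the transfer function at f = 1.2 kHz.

Step 1 — Angular frequency: ω = 2π·1200 = 7540 rad/s.
Step 2 — Transfer function: H(jω) = 1/(1 + jωRC).
Step 3 — Denominator: 1 + jωRC = 1 + j·7540·2490·4.53e-06 = 1 + j85.05.
Step 4 — H = 0.0001382 - j0.01176.
Step 5 — Magnitude: |H| = 0.01176 (-38.6 dB); phase: φ = -89.3°.

|H| = 0.01176 (-38.6 dB), φ = -89.3°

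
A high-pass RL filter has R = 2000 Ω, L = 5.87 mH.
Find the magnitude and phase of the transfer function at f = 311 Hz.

Step 1 — Angular frequency: ω = 2π·311 = 1954 rad/s.
Step 2 — Transfer function: H(jω) = jωL/(R + jωL).
Step 3 — Numerator jωL = j·11.47; denominator R + jωL = 2000 + j11.47.
Step 4 — H = 3.289e-05 + j0.005735.
Step 5 — Magnitude: |H| = 0.005735 (-44.8 dB); phase: φ = 89.7°.

|H| = 0.005735 (-44.8 dB), φ = 89.7°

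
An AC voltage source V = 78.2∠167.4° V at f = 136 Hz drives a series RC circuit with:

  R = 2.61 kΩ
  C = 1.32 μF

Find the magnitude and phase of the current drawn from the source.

Step 1 — Angular frequency: ω = 2π·f = 2π·136 = 854.5 rad/s.
Step 2 — Component impedances:
  R: Z = R = 2610 Ω
  C: Z = 1/(jωC) = -j/(ω·C) = 0 - j886.6 Ω
Step 3 — Series combination: Z_total = R + C = 2610 - j886.6 Ω = 2756∠-18.8° Ω.
Step 4 — Source phasor: V = 78.2∠167.4° V = -76.32 + j17.06 V.
Step 5 — Ohm's law: I = V / Z_total = (-76.32 + j17.06) / (2610 - j886.6) = -0.02821 - j0.003045 A.
Step 6 — Convert to polar: |I| = 0.02837 A, ∠I = -173.8°.

I = 0.02837∠-173.8° A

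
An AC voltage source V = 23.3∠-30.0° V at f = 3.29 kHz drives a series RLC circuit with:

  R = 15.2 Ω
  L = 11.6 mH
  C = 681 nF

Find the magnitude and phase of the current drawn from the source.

Step 1 — Angular frequency: ω = 2π·f = 2π·3290 = 2.067e+04 rad/s.
Step 2 — Component impedances:
  R: Z = R = 15.2 Ω
  L: Z = jωL = j·2.067e+04·0.0116 = 0 + j239.8 Ω
  C: Z = 1/(jωC) = -j/(ω·C) = 0 - j71.04 Ω
Step 3 — Series combination: Z_total = R + L + C = 15.2 + j168.8 Ω = 169.4∠84.9° Ω.
Step 4 — Source phasor: V = 23.3∠-30.0° V = 20.18 - j11.65 V.
Step 5 — Ohm's law: I = V / Z_total = (20.18 - j11.65) / (15.2 + j168.8) = -0.0578 - j0.1248 A.
Step 6 — Convert to polar: |I| = 0.1375 A, ∠I = -114.9°.

I = 0.1375∠-114.9° A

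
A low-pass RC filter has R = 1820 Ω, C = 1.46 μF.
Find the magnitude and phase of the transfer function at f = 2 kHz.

Step 1 — Angular frequency: ω = 2π·2000 = 1.257e+04 rad/s.
Step 2 — Transfer function: H(jω) = 1/(1 + jωRC).
Step 3 — Denominator: 1 + jωRC = 1 + j·1.257e+04·1820·1.46e-06 = 1 + j33.39.
Step 4 — H = 0.0008961 - j0.02992.
Step 5 — Magnitude: |H| = 0.02993 (-30.5 dB); phase: φ = -88.3°.

|H| = 0.02993 (-30.5 dB), φ = -88.3°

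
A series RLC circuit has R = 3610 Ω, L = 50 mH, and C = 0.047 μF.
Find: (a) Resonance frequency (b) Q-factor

Step 1 — Resonance condition Im(Z)=0 gives ω₀ = 1/√(LC).
Step 2 — ω₀ = 1/√(0.05·4.7e-08) = 2.063e+04 rad/s.
Step 3 — f₀ = ω₀/(2π) = 3283 Hz.
Step 4 — Series Q: Q = ω₀L/R = 2.063e+04·0.05/3610 = 0.2857.

(a) f₀ = 3283 Hz  (b) Q = 0.2857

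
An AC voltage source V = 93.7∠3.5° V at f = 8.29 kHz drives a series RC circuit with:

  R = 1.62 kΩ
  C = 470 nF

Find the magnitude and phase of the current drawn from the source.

Step 1 — Angular frequency: ω = 2π·f = 2π·8290 = 5.209e+04 rad/s.
Step 2 — Component impedances:
  R: Z = R = 1620 Ω
  C: Z = 1/(jωC) = -j/(ω·C) = 0 - j40.85 Ω
Step 3 — Series combination: Z_total = R + C = 1620 - j40.85 Ω = 1621∠-1.4° Ω.
Step 4 — Source phasor: V = 93.7∠3.5° V = 93.53 + j5.72 V.
Step 5 — Ohm's law: I = V / Z_total = (93.53 + j5.72) / (1620 - j40.85) = 0.05761 + j0.004984 A.
Step 6 — Convert to polar: |I| = 0.05782 A, ∠I = 4.9°.

I = 0.05782∠4.9° A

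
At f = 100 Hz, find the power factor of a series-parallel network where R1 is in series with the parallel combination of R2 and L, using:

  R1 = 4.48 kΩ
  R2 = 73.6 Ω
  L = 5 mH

Step 1 — Angular frequency: ω = 2π·f = 2π·100 = 628.3 rad/s.
Step 2 — Component impedances:
  R1: Z = R = 4480 Ω
  R2: Z = R = 73.6 Ω
  L: Z = jωL = j·628.3·0.005 = 0 + j3.142 Ω
Step 3 — Parallel branch: R2 || L = 1/(1/R2 + 1/L) = 0.1339 + j3.136 Ω.
Step 4 — Series with R1: Z_total = R1 + (R2 || L) = 4480 + j3.136 Ω = 4480∠0.0° Ω.
Step 5 — Power factor: PF = cos(φ) = Re(Z)/|Z| = 4480/4480 = 1.
Step 6 — Type: Im(Z) = 3.136 ⇒ lagging (phase φ = 0.0°).

PF = 1 (lagging, φ = 0.0°)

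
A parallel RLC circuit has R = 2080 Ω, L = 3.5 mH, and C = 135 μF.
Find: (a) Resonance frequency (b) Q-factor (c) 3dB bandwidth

Step 1 — Resonance: ω₀ = 1/√(LC) = 1/√(0.0035·0.000135) = 1455 rad/s.
Step 2 — f₀ = ω₀/(2π) = 231.5 Hz.
Step 3 — Parallel Q: Q = R/(ω₀L) = 2080/(1455·0.0035) = 408.5.
Step 4 — Bandwidth: Δω = ω₀/Q = 3.561 rad/s; BW = Δω/(2π) = 0.5668 Hz.

(a) f₀ = 231.5 Hz  (b) Q = 408.5  (c) BW = 0.5668 Hz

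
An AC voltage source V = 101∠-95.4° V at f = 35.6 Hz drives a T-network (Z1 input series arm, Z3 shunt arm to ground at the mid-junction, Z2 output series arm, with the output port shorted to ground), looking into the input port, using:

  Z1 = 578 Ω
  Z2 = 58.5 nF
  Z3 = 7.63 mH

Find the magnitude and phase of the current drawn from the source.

Step 1 — Angular frequency: ω = 2π·f = 2π·35.6 = 223.7 rad/s.
Step 2 — Component impedances:
  Z1: Z = R = 578 Ω
  Z2: Z = 1/(jωC) = -j/(ω·C) = 0 - j7.642e+04 Ω
  Z3: Z = jωL = j·223.7·0.00763 = 0 + j1.707 Ω
Step 3 — With the output port shorted to ground, the output series arm Z2 runs from the junction to ground; the shunt arm Z3 also runs from the junction to ground. They appear in parallel: Z3 || Z2 = 0 + j1.707 Ω.
Step 4 — Series with input arm Z1: Z_in = Z1 + (Z3 || Z2) = 578 + j1.707 Ω = 578∠0.2° Ω.
Step 5 — Source phasor: V = 101∠-95.4° V = -9.505 - j100.6 V.
Step 6 — Ohm's law: I = V / Z_total = (-9.505 - j100.6) / (578 + j1.707) = -0.01696 - j0.1739 A.
Step 7 — Convert to polar: |I| = 0.1747 A, ∠I = -95.6°.

I = 0.1747∠-95.6° A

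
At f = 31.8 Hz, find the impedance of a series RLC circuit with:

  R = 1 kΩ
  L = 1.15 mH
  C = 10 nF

Step 1 — Angular frequency: ω = 2π·f = 2π·31.8 = 199.8 rad/s.
Step 2 — Component impedances:
  R: Z = R = 1000 Ω
  L: Z = jωL = j·199.8·0.00115 = 0 + j0.2298 Ω
  C: Z = 1/(jωC) = -j/(ω·C) = 0 - j5.005e+05 Ω
Step 3 — Series combination: Z_total = R + L + C = 1000 - j5.005e+05 Ω = 5.005e+05∠-89.9° Ω.

Z = 1000 - j5.005e+05 Ω = 5.005e+05∠-89.9° Ω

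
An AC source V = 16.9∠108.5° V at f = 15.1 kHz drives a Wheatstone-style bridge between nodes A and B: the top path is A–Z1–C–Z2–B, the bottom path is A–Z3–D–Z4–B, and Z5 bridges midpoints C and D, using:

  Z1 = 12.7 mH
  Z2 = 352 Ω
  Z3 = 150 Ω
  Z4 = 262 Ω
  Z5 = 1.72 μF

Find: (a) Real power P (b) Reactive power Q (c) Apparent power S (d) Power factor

Step 1 — Angular frequency: ω = 2π·f = 2π·1.51e+04 = 9.488e+04 rad/s.
Step 2 — Component impedances:
  Z1: Z = jωL = j·9.488e+04·0.0127 = 0 + j1205 Ω
  Z2: Z = R = 352 Ω
  Z3: Z = R = 150 Ω
  Z4: Z = R = 262 Ω
  Z5: Z = 1/(jωC) = -j/(ω·C) = 0 - j6.128 Ω
Step 3 — Bridge requires nodal analysis (the Z5 bridge couples midpoints C and D, so the two paths cannot be reduced to a simple series/parallel combination). Setting node B to ground and injecting 1 A at node A, the 3-node admittance system at A, C, D solves to V_A = Z_AB = 298.5 + j17.45 Ω = 299.1∠3.3° Ω.
Step 4 — Source phasor: V = 16.9∠108.5° V = -5.362 + j16.03 V.
Step 5 — Current: I = V / Z = -0.01477 + j0.05455 A = 0.05651∠105.2° A.
Step 6 — Complex power: S = V·I* = 0.9534 + j0.05571 VA.
Step 7 — Real power: P = Re(S) = 0.9534 W.
Step 8 — Reactive power: Q = Im(S) = 0.05571 VAR.
Step 9 — Apparent power: |S| = 0.955 VA.
Step 10 — Power factor: PF = P/|S| = 0.9983 (lagging).

(a) P = 0.9534 W  (b) Q = 0.05571 VAR  (c) S = 0.955 VA  (d) PF = 0.9983 (lagging)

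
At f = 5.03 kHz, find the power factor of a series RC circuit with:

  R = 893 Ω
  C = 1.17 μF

Step 1 — Angular frequency: ω = 2π·f = 2π·5030 = 3.16e+04 rad/s.
Step 2 — Component impedances:
  R: Z = R = 893 Ω
  C: Z = 1/(jωC) = -j/(ω·C) = 0 - j27.04 Ω
Step 3 — Series combination: Z_total = R + C = 893 - j27.04 Ω = 893.4∠-1.7° Ω.
Step 4 — Power factor: PF = cos(φ) = Re(Z)/|Z| = 893/893.41 = 0.9995.
Step 5 — Type: Im(Z) = -27.04 ⇒ leading (phase φ = -1.7°).

PF = 0.9995 (leading, φ = -1.7°)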